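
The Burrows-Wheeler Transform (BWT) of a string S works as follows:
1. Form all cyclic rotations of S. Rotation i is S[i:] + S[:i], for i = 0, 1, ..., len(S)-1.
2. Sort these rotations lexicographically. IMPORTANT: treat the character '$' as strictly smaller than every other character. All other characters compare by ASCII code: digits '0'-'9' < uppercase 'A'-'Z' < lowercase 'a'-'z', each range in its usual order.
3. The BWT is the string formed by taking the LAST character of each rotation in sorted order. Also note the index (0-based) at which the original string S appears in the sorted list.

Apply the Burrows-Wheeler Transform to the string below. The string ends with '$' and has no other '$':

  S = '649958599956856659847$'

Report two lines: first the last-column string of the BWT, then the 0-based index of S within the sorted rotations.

All 22 rotations (rotation i = S[i:]+S[:i]):
  rot[0] = 649958599956856659847$
  rot[1] = 49958599956856659847$6
  rot[2] = 9958599956856659847$64
  rot[3] = 958599956856659847$649
  rot[4] = 58599956856659847$6499
  rot[5] = 8599956856659847$64995
  rot[6] = 599956856659847$649958
  rot[7] = 99956856659847$6499585
  rot[8] = 9956856659847$64995859
  rot[9] = 956856659847$649958599
  rot[10] = 56856659847$6499585999
  rot[11] = 6856659847$64995859995
  rot[12] = 856659847$649958599956
  rot[13] = 56659847$6499585999568
  rot[14] = 6659847$64995859995685
  rot[15] = 659847$649958599956856
  rot[16] = 59847$6499585999568566
  rot[17] = 9847$64995859995685665
  rot[18] = 847$649958599956856659
  rot[19] = 47$6499585999568566598
  rot[20] = 7$64995859995685665984
  rot[21] = $649958599956856659847
Sorted (with $ < everything):
  sorted[0] = $649958599956856659847  (last char: '7')
  sorted[1] = 47$6499585999568566598  (last char: '8')
  sorted[2] = 49958599956856659847$6  (last char: '6')
  sorted[3] = 56659847$6499585999568  (last char: '8')
  sorted[4] = 56856659847$6499585999  (last char: '9')
  sorted[5] = 58599956856659847$6499  (last char: '9')
  sorted[6] = 59847$6499585999568566  (last char: '6')
  sorted[7] = 599956856659847$649958  (last char: '8')
  sorted[8] = 649958599956856659847$  (last char: '$')
  sorted[9] = 659847$649958599956856  (last char: '6')
  sorted[10] = 6659847$64995859995685  (last char: '5')
  sorted[11] = 6856659847$64995859995  (last char: '5')
  sorted[12] = 7$64995859995685665984  (last char: '4')
  sorted[13] = 847$649958599956856659  (last char: '9')
  sorted[14] = 856659847$649958599956  (last char: '6')
  sorted[15] = 8599956856659847$64995  (last char: '5')
  sorted[16] = 956856659847$649958599  (last char: '9')
  sorted[17] = 958599956856659847$649  (last char: '9')
  sorted[18] = 9847$64995859995685665  (last char: '5')
  sorted[19] = 9956856659847$64995859  (last char: '9')
  sorted[20] = 9958599956856659847$64  (last char: '4')
  sorted[21] = 99956856659847$6499585  (last char: '5')
Last column: 78689968$6554965995945
Original string S is at sorted index 8

Answer: 78689968$6554965995945
8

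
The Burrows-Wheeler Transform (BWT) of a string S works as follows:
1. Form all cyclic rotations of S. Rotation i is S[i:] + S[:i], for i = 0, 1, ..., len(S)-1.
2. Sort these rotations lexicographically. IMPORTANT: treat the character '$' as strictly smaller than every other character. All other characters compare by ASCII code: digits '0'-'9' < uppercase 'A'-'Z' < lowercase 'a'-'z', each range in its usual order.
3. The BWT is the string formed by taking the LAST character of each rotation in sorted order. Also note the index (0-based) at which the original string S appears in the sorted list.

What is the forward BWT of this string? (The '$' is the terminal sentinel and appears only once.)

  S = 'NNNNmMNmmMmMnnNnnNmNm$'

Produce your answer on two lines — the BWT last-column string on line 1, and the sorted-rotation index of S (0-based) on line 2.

All 22 rotations (rotation i = S[i:]+S[:i]):
  rot[0] = NNNNmMNmmMmMnnNnnNmNm$
  rot[1] = NNNmMNmmMmMnnNnnNmNm$N
  rot[2] = NNmMNmmMmMnnNnnNmNm$NN
  rot[3] = NmMNmmMmMnnNnnNmNm$NNN
  rot[4] = mMNmmMmMnnNnnNmNm$NNNN
  rot[5] = MNmmMmMnnNnnNmNm$NNNNm
  rot[6] = NmmMmMnnNnnNmNm$NNNNmM
  rot[7] = mmMmMnnNnnNmNm$NNNNmMN
  rot[8] = mMmMnnNnnNmNm$NNNNmMNm
  rot[9] = MmMnnNnnNmNm$NNNNmMNmm
  rot[10] = mMnnNnnNmNm$NNNNmMNmmM
  rot[11] = MnnNnnNmNm$NNNNmMNmmMm
  rot[12] = nnNnnNmNm$NNNNmMNmmMmM
  rot[13] = nNnnNmNm$NNNNmMNmmMmMn
  rot[14] = NnnNmNm$NNNNmMNmmMmMnn
  rot[15] = nnNmNm$NNNNmMNmmMmMnnN
  rot[16] = nNmNm$NNNNmMNmmMmMnnNn
  rot[17] = NmNm$NNNNmMNmmMmMnnNnn
  rot[18] = mNm$NNNNmMNmmMmMnnNnnN
  rot[19] = Nm$NNNNmMNmmMmMnnNnnNm
  rot[20] = m$NNNNmMNmmMmMnnNnnNmN
  rot[21] = $NNNNmMNmmMmMnnNnnNmNm
Sorted (with $ < everything):
  sorted[0] = $NNNNmMNmmMmMnnNnnNmNm  (last char: 'm')
  sorted[1] = MNmmMmMnnNnnNmNm$NNNNm  (last char: 'm')
  sorted[2] = MmMnnNnnNmNm$NNNNmMNmm  (last char: 'm')
  sorted[3] = MnnNnnNmNm$NNNNmMNmmMm  (last char: 'm')
  sorted[4] = NNNNmMNmmMmMnnNnnNmNm$  (last char: '$')
  sorted[5] = NNNmMNmmMmMnnNnnNmNm$N  (last char: 'N')
  sorted[6] = NNmMNmmMmMnnNnnNmNm$NN  (last char: 'N')
  sorted[7] = Nm$NNNNmMNmmMmMnnNnnNm  (last char: 'm')
  sorted[8] = NmMNmmMmMnnNnnNmNm$NNN  (last char: 'N')
  sorted[9] = NmNm$NNNNmMNmmMmMnnNnn  (last char: 'n')
  sorted[10] = NmmMmMnnNnnNmNm$NNNNmM  (last char: 'M')
  sorted[11] = NnnNmNm$NNNNmMNmmMmMnn  (last char: 'n')
  sorted[12] = m$NNNNmMNmmMmMnnNnnNmN  (last char: 'N')
  sorted[13] = mMNmmMmMnnNnnNmNm$NNNN  (last char: 'N')
  sorted[14] = mMmMnnNnnNmNm$NNNNmMNm  (last char: 'm')
  sorted[15] = mMnnNnnNmNm$NNNNmMNmmM  (last char: 'M')
  sorted[16] = mNm$NNNNmMNmmMmMnnNnnN  (last char: 'N')
  sorted[17] = mmMmMnnNnnNmNm$NNNNmMN  (last char: 'N')
  sorted[18] = nNmNm$NNNNmMNmmMmMnnNn  (last char: 'n')
  sorted[19] = nNnnNmNm$NNNNmMNmmMmMn  (last char: 'n')
  sorted[20] = nnNmNm$NNNNmMNmmMmMnnN  (last char: 'N')
  sorted[21] = nnNnnNmNm$NNNNmMNmmMmM  (last char: 'M')
Last column: mmmm$NNmNnMnNNmMNNnnNM
Original string S is at sorted index 4

Answer: mmmm$NNmNnMnNNmMNNnnNM
4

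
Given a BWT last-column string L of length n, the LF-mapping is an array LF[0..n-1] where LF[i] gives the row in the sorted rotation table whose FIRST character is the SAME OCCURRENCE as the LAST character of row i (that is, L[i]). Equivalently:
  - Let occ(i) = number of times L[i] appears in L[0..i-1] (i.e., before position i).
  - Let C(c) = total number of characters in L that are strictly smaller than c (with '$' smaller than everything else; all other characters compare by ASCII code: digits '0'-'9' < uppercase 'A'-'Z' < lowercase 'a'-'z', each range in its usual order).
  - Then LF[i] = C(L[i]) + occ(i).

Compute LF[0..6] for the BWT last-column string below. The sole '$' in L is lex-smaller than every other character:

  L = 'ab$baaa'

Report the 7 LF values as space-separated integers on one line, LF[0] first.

Answer: 1 5 0 6 2 3 4

Derivation:
Char counts: '$':1, 'a':4, 'b':2
C (first-col start): C('$')=0, C('a')=1, C('b')=5
L[0]='a': occ=0, LF[0]=C('a')+0=1+0=1
L[1]='b': occ=0, LF[1]=C('b')+0=5+0=5
L[2]='$': occ=0, LF[2]=C('$')+0=0+0=0
L[3]='b': occ=1, LF[3]=C('b')+1=5+1=6
L[4]='a': occ=1, LF[4]=C('a')+1=1+1=2
L[5]='a': occ=2, LF[5]=C('a')+2=1+2=3
L[6]='a': occ=3, LF[6]=C('a')+3=1+3=4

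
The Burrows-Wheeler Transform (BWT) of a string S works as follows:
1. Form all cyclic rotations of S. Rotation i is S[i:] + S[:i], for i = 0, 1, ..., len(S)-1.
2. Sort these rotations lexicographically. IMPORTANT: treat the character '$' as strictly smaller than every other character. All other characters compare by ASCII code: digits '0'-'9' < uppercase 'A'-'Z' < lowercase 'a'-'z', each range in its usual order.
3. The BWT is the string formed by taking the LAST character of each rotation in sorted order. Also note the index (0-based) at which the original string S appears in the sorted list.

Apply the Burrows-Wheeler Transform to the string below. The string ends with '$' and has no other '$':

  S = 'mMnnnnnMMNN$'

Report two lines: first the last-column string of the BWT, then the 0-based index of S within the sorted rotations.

Answer: NnMmNM$nnnnM
6

Derivation:
All 12 rotations (rotation i = S[i:]+S[:i]):
  rot[0] = mMnnnnnMMNN$
  rot[1] = MnnnnnMMNN$m
  rot[2] = nnnnnMMNN$mM
  rot[3] = nnnnMMNN$mMn
  rot[4] = nnnMMNN$mMnn
  rot[5] = nnMMNN$mMnnn
  rot[6] = nMMNN$mMnnnn
  rot[7] = MMNN$mMnnnnn
  rot[8] = MNN$mMnnnnnM
  rot[9] = NN$mMnnnnnMM
  rot[10] = N$mMnnnnnMMN
  rot[11] = $mMnnnnnMMNN
Sorted (with $ < everything):
  sorted[0] = $mMnnnnnMMNN  (last char: 'N')
  sorted[1] = MMNN$mMnnnnn  (last char: 'n')
  sorted[2] = MNN$mMnnnnnM  (last char: 'M')
  sorted[3] = MnnnnnMMNN$m  (last char: 'm')
  sorted[4] = N$mMnnnnnMMN  (last char: 'N')
  sorted[5] = NN$mMnnnnnMM  (last char: 'M')
  sorted[6] = mMnnnnnMMNN$  (last char: '$')
  sorted[7] = nMMNN$mMnnnn  (last char: 'n')
  sorted[8] = nnMMNN$mMnnn  (last char: 'n')
  sorted[9] = nnnMMNN$mMnn  (last char: 'n')
  sorted[10] = nnnnMMNN$mMn  (last char: 'n')
  sorted[11] = nnnnnMMNN$mM  (last char: 'M')
Last column: NnMmNM$nnnnM
Original string S is at sorted index 6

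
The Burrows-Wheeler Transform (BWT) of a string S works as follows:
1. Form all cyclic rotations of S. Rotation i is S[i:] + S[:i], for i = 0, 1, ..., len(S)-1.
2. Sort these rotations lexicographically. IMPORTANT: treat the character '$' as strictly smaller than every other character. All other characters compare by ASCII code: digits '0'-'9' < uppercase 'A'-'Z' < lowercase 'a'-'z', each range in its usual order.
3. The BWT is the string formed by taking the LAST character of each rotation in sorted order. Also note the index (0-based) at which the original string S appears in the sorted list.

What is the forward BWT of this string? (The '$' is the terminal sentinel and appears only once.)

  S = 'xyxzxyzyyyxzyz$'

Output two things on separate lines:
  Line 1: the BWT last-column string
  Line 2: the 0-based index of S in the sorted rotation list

Answer: z$zyyxyyzzxyxyx
1

Derivation:
All 15 rotations (rotation i = S[i:]+S[:i]):
  rot[0] = xyxzxyzyyyxzyz$
  rot[1] = yxzxyzyyyxzyz$x
  rot[2] = xzxyzyyyxzyz$xy
  rot[3] = zxyzyyyxzyz$xyx
  rot[4] = xyzyyyxzyz$xyxz
  rot[5] = yzyyyxzyz$xyxzx
  rot[6] = zyyyxzyz$xyxzxy
  rot[7] = yyyxzyz$xyxzxyz
  rot[8] = yyxzyz$xyxzxyzy
  rot[9] = yxzyz$xyxzxyzyy
  rot[10] = xzyz$xyxzxyzyyy
  rot[11] = zyz$xyxzxyzyyyx
  rot[12] = yz$xyxzxyzyyyxz
  rot[13] = z$xyxzxyzyyyxzy
  rot[14] = $xyxzxyzyyyxzyz
Sorted (with $ < everything):
  sorted[0] = $xyxzxyzyyyxzyz  (last char: 'z')
  sorted[1] = xyxzxyzyyyxzyz$  (last char: '$')
  sorted[2] = xyzyyyxzyz$xyxz  (last char: 'z')
  sorted[3] = xzxyzyyyxzyz$xy  (last char: 'y')
  sorted[4] = xzyz$xyxzxyzyyy  (last char: 'y')
  sorted[5] = yxzxyzyyyxzyz$x  (last char: 'x')
  sorted[6] = yxzyz$xyxzxyzyy  (last char: 'y')
  sorted[7] = yyxzyz$xyxzxyzy  (last char: 'y')
  sorted[8] = yyyxzyz$xyxzxyz  (last char: 'z')
  sorted[9] = yz$xyxzxyzyyyxz  (last char: 'z')
  sorted[10] = yzyyyxzyz$xyxzx  (last char: 'x')
  sorted[11] = z$xyxzxyzyyyxzy  (last char: 'y')
  sorted[12] = zxyzyyyxzyz$xyx  (last char: 'x')
  sorted[13] = zyyyxzyz$xyxzxy  (last char: 'y')
  sorted[14] = zyz$xyxzxyzyyyx  (last char: 'x')
Last column: z$zyyxyyzzxyxyx
Original string S is at sorted index 1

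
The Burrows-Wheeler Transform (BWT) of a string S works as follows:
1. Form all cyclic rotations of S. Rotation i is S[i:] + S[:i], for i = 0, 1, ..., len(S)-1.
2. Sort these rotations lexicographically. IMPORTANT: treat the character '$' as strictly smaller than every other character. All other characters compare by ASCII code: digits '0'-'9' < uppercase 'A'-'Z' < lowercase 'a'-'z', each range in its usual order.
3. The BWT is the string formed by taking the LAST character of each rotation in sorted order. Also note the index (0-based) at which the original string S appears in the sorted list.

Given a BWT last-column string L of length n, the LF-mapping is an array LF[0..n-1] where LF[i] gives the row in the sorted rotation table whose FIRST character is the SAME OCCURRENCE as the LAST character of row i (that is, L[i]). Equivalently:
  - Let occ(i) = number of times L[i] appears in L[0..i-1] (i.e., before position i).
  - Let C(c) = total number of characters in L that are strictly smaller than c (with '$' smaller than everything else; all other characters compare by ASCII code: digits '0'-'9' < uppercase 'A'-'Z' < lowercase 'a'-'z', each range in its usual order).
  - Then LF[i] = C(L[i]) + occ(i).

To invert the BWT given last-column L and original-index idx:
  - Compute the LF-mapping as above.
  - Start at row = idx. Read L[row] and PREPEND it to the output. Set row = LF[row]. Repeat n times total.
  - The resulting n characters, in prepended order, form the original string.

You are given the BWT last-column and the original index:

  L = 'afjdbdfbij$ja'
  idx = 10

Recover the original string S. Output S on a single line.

Answer: jajjifddbbfa$

Derivation:
LF mapping: 1 7 10 5 3 6 8 4 9 11 0 12 2
Walk LF starting at row 10, prepending L[row]:
  step 1: row=10, L[10]='$', prepend. Next row=LF[10]=0
  step 2: row=0, L[0]='a', prepend. Next row=LF[0]=1
  step 3: row=1, L[1]='f', prepend. Next row=LF[1]=7
  step 4: row=7, L[7]='b', prepend. Next row=LF[7]=4
  step 5: row=4, L[4]='b', prepend. Next row=LF[4]=3
  step 6: row=3, L[3]='d', prepend. Next row=LF[3]=5
  step 7: row=5, L[5]='d', prepend. Next row=LF[5]=6
  step 8: row=6, L[6]='f', prepend. Next row=LF[6]=8
  step 9: row=8, L[8]='i', prepend. Next row=LF[8]=9
  step 10: row=9, L[9]='j', prepend. Next row=LF[9]=11
  step 11: row=11, L[11]='j', prepend. Next row=LF[11]=12
  step 12: row=12, L[12]='a', prepend. Next row=LF[12]=2
  step 13: row=2, L[2]='j', prepend. Next row=LF[2]=10
Reversed output: jajjifddbbfa$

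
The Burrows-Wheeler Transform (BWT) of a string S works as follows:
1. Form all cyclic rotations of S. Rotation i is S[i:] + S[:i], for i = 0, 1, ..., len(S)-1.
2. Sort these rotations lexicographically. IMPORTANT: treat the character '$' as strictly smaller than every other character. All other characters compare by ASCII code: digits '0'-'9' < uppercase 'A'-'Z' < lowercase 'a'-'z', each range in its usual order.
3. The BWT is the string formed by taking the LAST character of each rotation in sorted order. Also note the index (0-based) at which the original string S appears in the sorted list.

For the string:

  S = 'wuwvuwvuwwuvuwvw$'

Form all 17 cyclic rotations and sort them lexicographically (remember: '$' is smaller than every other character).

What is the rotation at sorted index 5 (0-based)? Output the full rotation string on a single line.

All 17 rotations (rotation i = S[i:]+S[:i]):
  rot[0] = wuwvuwvuwwuvuwvw$
  rot[1] = uwvuwvuwwuvuwvw$w
  rot[2] = wvuwvuwwuvuwvw$wu
  rot[3] = vuwvuwwuvuwvw$wuw
  rot[4] = uwvuwwuvuwvw$wuwv
  rot[5] = wvuwwuvuwvw$wuwvu
  rot[6] = vuwwuvuwvw$wuwvuw
  rot[7] = uwwuvuwvw$wuwvuwv
  rot[8] = wwuvuwvw$wuwvuwvu
  rot[9] = wuvuwvw$wuwvuwvuw
  rot[10] = uvuwvw$wuwvuwvuww
  rot[11] = vuwvw$wuwvuwvuwwu
  rot[12] = uwvw$wuwvuwvuwwuv
  rot[13] = wvw$wuwvuwvuwwuvu
  rot[14] = vw$wuwvuwvuwwuvuw
  rot[15] = w$wuwvuwvuwwuvuwv
  rot[16] = $wuwvuwvuwwuvuwvw
Sorted (with $ < everything):
  sorted[0] = $wuwvuwvuwwuvuwvw
  sorted[1] = uvuwvw$wuwvuwvuww
  sorted[2] = uwvuwvuwwuvuwvw$w
  sorted[3] = uwvuwwuvuwvw$wuwv
  sorted[4] = uwvw$wuwvuwvuwwuv
  sorted[5] = uwwuvuwvw$wuwvuwv
  sorted[6] = vuwvuwwuvuwvw$wuw
  sorted[7] = vuwvw$wuwvuwvuwwu
  sorted[8] = vuwwuvuwvw$wuwvuw
  sorted[9] = vw$wuwvuwvuwwuvuw
  sorted[10] = w$wuwvuwvuwwuvuwv
  sorted[11] = wuvuwvw$wuwvuwvuw
  sorted[12] = wuwvuwvuwwuvuwvw$
  sorted[13] = wvuwvuwwuvuwvw$wu
  sorted[14] = wvuwwuvuwvw$wuwvu
  sorted[15] = wvw$wuwvuwvuwwuvu
  sorted[16] = wwuvuwvw$wuwvuwvu
sorted[5] = uwwuvuwvw$wuwvuwv

Answer: uwwuvuwvw$wuwvuwv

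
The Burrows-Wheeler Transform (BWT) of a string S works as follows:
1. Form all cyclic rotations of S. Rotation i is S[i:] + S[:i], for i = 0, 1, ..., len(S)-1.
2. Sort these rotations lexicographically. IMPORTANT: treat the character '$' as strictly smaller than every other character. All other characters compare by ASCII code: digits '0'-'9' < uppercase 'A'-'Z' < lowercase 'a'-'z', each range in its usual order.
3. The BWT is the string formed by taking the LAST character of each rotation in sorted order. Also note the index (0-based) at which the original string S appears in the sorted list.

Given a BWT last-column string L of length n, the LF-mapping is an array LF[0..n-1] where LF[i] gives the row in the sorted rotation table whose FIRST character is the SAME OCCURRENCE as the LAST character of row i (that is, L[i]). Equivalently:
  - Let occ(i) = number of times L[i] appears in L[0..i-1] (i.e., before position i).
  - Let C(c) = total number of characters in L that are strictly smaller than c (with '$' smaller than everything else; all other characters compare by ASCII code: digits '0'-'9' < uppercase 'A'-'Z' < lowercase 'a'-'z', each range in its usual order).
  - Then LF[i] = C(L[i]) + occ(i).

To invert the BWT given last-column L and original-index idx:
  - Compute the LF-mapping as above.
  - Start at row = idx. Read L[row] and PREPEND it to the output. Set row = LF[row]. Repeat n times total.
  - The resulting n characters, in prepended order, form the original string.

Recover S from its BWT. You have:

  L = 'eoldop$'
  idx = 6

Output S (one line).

LF mapping: 2 4 3 1 5 6 0
Walk LF starting at row 6, prepending L[row]:
  step 1: row=6, L[6]='$', prepend. Next row=LF[6]=0
  step 2: row=0, L[0]='e', prepend. Next row=LF[0]=2
  step 3: row=2, L[2]='l', prepend. Next row=LF[2]=3
  step 4: row=3, L[3]='d', prepend. Next row=LF[3]=1
  step 5: row=1, L[1]='o', prepend. Next row=LF[1]=4
  step 6: row=4, L[4]='o', prepend. Next row=LF[4]=5
  step 7: row=5, L[5]='p', prepend. Next row=LF[5]=6
Reversed output: poodle$

Answer: poodle$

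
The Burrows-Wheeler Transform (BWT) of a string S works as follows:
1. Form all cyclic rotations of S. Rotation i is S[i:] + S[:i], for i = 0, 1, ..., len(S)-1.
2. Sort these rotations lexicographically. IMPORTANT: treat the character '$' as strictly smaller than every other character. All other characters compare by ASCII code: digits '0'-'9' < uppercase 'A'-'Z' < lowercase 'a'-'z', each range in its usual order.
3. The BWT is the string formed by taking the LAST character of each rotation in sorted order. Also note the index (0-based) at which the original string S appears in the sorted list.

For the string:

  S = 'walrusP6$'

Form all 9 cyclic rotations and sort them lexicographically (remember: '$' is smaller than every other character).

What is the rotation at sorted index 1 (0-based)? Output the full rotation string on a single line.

All 9 rotations (rotation i = S[i:]+S[:i]):
  rot[0] = walrusP6$
  rot[1] = alrusP6$w
  rot[2] = lrusP6$wa
  rot[3] = rusP6$wal
  rot[4] = usP6$walr
  rot[5] = sP6$walru
  rot[6] = P6$walrus
  rot[7] = 6$walrusP
  rot[8] = $walrusP6
Sorted (with $ < everything):
  sorted[0] = $walrusP6
  sorted[1] = 6$walrusP
  sorted[2] = P6$walrus
  sorted[3] = alrusP6$w
  sorted[4] = lrusP6$wa
  sorted[5] = rusP6$wal
  sorted[6] = sP6$walru
  sorted[7] = usP6$walr
  sorted[8] = walrusP6$
sorted[1] = 6$walrusP

Answer: 6$walrusP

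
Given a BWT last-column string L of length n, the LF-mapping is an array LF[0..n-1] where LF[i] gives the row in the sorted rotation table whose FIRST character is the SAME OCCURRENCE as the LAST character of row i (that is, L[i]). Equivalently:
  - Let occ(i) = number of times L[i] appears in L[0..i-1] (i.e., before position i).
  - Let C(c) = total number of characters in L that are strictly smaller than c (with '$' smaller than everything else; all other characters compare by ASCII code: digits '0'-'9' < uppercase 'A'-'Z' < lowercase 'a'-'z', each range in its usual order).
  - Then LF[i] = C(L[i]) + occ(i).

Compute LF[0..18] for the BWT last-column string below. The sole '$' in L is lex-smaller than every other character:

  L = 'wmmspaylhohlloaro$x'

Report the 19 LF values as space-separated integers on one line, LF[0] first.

Answer: 16 8 9 15 13 1 18 5 3 10 4 6 7 11 2 14 12 0 17

Derivation:
Char counts: '$':1, 'a':2, 'h':2, 'l':3, 'm':2, 'o':3, 'p':1, 'r':1, 's':1, 'w':1, 'x':1, 'y':1
C (first-col start): C('$')=0, C('a')=1, C('h')=3, C('l')=5, C('m')=8, C('o')=10, C('p')=13, C('r')=14, C('s')=15, C('w')=16, C('x')=17, C('y')=18
L[0]='w': occ=0, LF[0]=C('w')+0=16+0=16
L[1]='m': occ=0, LF[1]=C('m')+0=8+0=8
L[2]='m': occ=1, LF[2]=C('m')+1=8+1=9
L[3]='s': occ=0, LF[3]=C('s')+0=15+0=15
L[4]='p': occ=0, LF[4]=C('p')+0=13+0=13
L[5]='a': occ=0, LF[5]=C('a')+0=1+0=1
L[6]='y': occ=0, LF[6]=C('y')+0=18+0=18
L[7]='l': occ=0, LF[7]=C('l')+0=5+0=5
L[8]='h': occ=0, LF[8]=C('h')+0=3+0=3
L[9]='o': occ=0, LF[9]=C('o')+0=10+0=10
L[10]='h': occ=1, LF[10]=C('h')+1=3+1=4
L[11]='l': occ=1, LF[11]=C('l')+1=5+1=6
L[12]='l': occ=2, LF[12]=C('l')+2=5+2=7
L[13]='o': occ=1, LF[13]=C('o')+1=10+1=11
L[14]='a': occ=1, LF[14]=C('a')+1=1+1=2
L[15]='r': occ=0, LF[15]=C('r')+0=14+0=14
L[16]='o': occ=2, LF[16]=C('o')+2=10+2=12
L[17]='$': occ=0, LF[17]=C('$')+0=0+0=0
L[18]='x': occ=0, LF[18]=C('x')+0=17+0=17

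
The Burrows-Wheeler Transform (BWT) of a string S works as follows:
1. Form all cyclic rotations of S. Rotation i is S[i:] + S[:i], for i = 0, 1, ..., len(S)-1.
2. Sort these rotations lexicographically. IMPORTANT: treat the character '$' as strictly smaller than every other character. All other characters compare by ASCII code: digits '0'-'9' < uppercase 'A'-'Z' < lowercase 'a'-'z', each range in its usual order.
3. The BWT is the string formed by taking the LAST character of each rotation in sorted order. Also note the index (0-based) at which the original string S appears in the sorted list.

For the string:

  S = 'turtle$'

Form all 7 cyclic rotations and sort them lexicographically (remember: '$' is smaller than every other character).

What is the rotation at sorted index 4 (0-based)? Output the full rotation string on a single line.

All 7 rotations (rotation i = S[i:]+S[:i]):
  rot[0] = turtle$
  rot[1] = urtle$t
  rot[2] = rtle$tu
  rot[3] = tle$tur
  rot[4] = le$turt
  rot[5] = e$turtl
  rot[6] = $turtle
Sorted (with $ < everything):
  sorted[0] = $turtle
  sorted[1] = e$turtl
  sorted[2] = le$turt
  sorted[3] = rtle$tu
  sorted[4] = tle$tur
  sorted[5] = turtle$
  sorted[6] = urtle$t
sorted[4] = tle$tur

Answer: tle$tur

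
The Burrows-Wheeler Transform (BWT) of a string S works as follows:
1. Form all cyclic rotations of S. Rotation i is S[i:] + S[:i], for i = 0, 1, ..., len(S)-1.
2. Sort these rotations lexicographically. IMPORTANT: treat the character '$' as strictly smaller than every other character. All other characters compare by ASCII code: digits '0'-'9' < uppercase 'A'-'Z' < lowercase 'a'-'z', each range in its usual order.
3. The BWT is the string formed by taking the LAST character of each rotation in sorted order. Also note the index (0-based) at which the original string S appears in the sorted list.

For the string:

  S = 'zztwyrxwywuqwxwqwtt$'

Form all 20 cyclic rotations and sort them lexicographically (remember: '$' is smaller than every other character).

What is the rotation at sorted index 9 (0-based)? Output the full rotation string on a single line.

All 20 rotations (rotation i = S[i:]+S[:i]):
  rot[0] = zztwyrxwywuqwxwqwtt$
  rot[1] = ztwyrxwywuqwxwqwtt$z
  rot[2] = twyrxwywuqwxwqwtt$zz
  rot[3] = wyrxwywuqwxwqwtt$zzt
  rot[4] = yrxwywuqwxwqwtt$zztw
  rot[5] = rxwywuqwxwqwtt$zztwy
  rot[6] = xwywuqwxwqwtt$zztwyr
  rot[7] = wywuqwxwqwtt$zztwyrx
  rot[8] = ywuqwxwqwtt$zztwyrxw
  rot[9] = wuqwxwqwtt$zztwyrxwy
  rot[10] = uqwxwqwtt$zztwyrxwyw
  rot[11] = qwxwqwtt$zztwyrxwywu
  rot[12] = wxwqwtt$zztwyrxwywuq
  rot[13] = xwqwtt$zztwyrxwywuqw
  rot[14] = wqwtt$zztwyrxwywuqwx
  rot[15] = qwtt$zztwyrxwywuqwxw
  rot[16] = wtt$zztwyrxwywuqwxwq
  rot[17] = tt$zztwyrxwywuqwxwqw
  rot[18] = t$zztwyrxwywuqwxwqwt
  rot[19] = $zztwyrxwywuqwxwqwtt
Sorted (with $ < everything):
  sorted[0] = $zztwyrxwywuqwxwqwtt
  sorted[1] = qwtt$zztwyrxwywuqwxw
  sorted[2] = qwxwqwtt$zztwyrxwywu
  sorted[3] = rxwywuqwxwqwtt$zztwy
  sorted[4] = t$zztwyrxwywuqwxwqwt
  sorted[5] = tt$zztwyrxwywuqwxwqw
  sorted[6] = twyrxwywuqwxwqwtt$zz
  sorted[7] = uqwxwqwtt$zztwyrxwyw
  sorted[8] = wqwtt$zztwyrxwywuqwx
  sorted[9] = wtt$zztwyrxwywuqwxwq
  sorted[10] = wuqwxwqwtt$zztwyrxwy
  sorted[11] = wxwqwtt$zztwyrxwywuq
  sorted[12] = wyrxwywuqwxwqwtt$zzt
  sorted[13] = wywuqwxwqwtt$zztwyrx
  sorted[14] = xwqwtt$zztwyrxwywuqw
  sorted[15] = xwywuqwxwqwtt$zztwyr
  sorted[16] = yrxwywuqwxwqwtt$zztw
  sorted[17] = ywuqwxwqwtt$zztwyrxw
  sorted[18] = ztwyrxwywuqwxwqwtt$z
  sorted[19] = zztwyrxwywuqwxwqwtt$
sorted[9] = wtt$zztwyrxwywuqwxwq

Answer: wtt$zztwyrxwywuqwxwq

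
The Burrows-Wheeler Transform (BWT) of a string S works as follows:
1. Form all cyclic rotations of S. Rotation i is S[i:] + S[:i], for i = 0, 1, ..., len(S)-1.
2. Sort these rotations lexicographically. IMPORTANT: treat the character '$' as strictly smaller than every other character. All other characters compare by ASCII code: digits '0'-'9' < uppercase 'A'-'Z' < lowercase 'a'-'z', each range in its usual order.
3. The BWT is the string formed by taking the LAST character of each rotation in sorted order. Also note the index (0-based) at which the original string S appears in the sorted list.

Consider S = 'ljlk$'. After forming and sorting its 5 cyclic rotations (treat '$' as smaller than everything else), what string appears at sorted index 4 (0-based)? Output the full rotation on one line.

All 5 rotations (rotation i = S[i:]+S[:i]):
  rot[0] = ljlk$
  rot[1] = jlk$l
  rot[2] = lk$lj
  rot[3] = k$ljl
  rot[4] = $ljlk
Sorted (with $ < everything):
  sorted[0] = $ljlk
  sorted[1] = jlk$l
  sorted[2] = k$ljl
  sorted[3] = ljlk$
  sorted[4] = lk$lj
sorted[4] = lk$lj

Answer: lk$lj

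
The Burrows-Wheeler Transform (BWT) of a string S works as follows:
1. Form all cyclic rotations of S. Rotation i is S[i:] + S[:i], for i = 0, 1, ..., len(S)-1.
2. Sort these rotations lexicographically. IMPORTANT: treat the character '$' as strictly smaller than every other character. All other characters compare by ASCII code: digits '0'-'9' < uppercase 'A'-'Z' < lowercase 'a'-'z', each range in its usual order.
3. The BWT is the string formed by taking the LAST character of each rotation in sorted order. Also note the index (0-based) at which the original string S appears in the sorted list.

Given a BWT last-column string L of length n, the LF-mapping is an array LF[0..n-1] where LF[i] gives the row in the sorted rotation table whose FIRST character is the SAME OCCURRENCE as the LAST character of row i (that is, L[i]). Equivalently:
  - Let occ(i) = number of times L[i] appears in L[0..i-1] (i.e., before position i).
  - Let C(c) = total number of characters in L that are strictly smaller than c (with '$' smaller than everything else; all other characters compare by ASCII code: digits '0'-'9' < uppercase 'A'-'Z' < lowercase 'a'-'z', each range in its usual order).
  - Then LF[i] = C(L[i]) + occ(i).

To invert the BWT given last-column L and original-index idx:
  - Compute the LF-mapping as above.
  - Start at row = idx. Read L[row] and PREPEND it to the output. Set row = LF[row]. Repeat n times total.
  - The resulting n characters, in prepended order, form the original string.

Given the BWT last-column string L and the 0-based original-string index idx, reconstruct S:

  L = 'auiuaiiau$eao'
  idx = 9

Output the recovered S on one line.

LF mapping: 1 10 6 11 2 7 8 3 12 0 5 4 9
Walk LF starting at row 9, prepending L[row]:
  step 1: row=9, L[9]='$', prepend. Next row=LF[9]=0
  step 2: row=0, L[0]='a', prepend. Next row=LF[0]=1
  step 3: row=1, L[1]='u', prepend. Next row=LF[1]=10
  step 4: row=10, L[10]='e', prepend. Next row=LF[10]=5
  step 5: row=5, L[5]='i', prepend. Next row=LF[5]=7
  step 6: row=7, L[7]='a', prepend. Next row=LF[7]=3
  step 7: row=3, L[3]='u', prepend. Next row=LF[3]=11
  step 8: row=11, L[11]='a', prepend. Next row=LF[11]=4
  step 9: row=4, L[4]='a', prepend. Next row=LF[4]=2
  step 10: row=2, L[2]='i', prepend. Next row=LF[2]=6
  step 11: row=6, L[6]='i', prepend. Next row=LF[6]=8
  step 12: row=8, L[8]='u', prepend. Next row=LF[8]=12
  step 13: row=12, L[12]='o', prepend. Next row=LF[12]=9
Reversed output: ouiiaauaieua$

Answer: ouiiaauaieua$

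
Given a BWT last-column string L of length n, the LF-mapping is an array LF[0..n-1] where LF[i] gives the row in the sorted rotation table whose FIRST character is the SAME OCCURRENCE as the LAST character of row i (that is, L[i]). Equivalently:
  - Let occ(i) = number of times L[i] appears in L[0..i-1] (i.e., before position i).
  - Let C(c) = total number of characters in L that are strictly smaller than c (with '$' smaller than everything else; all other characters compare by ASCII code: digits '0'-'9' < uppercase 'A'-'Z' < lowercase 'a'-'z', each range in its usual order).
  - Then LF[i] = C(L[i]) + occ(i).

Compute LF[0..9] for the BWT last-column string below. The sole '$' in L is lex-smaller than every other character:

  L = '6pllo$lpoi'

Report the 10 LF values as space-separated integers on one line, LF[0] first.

Char counts: '$':1, '6':1, 'i':1, 'l':3, 'o':2, 'p':2
C (first-col start): C('$')=0, C('6')=1, C('i')=2, C('l')=3, C('o')=6, C('p')=8
L[0]='6': occ=0, LF[0]=C('6')+0=1+0=1
L[1]='p': occ=0, LF[1]=C('p')+0=8+0=8
L[2]='l': occ=0, LF[2]=C('l')+0=3+0=3
L[3]='l': occ=1, LF[3]=C('l')+1=3+1=4
L[4]='o': occ=0, LF[4]=C('o')+0=6+0=6
L[5]='$': occ=0, LF[5]=C('$')+0=0+0=0
L[6]='l': occ=2, LF[6]=C('l')+2=3+2=5
L[7]='p': occ=1, LF[7]=C('p')+1=8+1=9
L[8]='o': occ=1, LF[8]=C('o')+1=6+1=7
L[9]='i': occ=0, LF[9]=C('i')+0=2+0=2

Answer: 1 8 3 4 6 0 5 9 7 2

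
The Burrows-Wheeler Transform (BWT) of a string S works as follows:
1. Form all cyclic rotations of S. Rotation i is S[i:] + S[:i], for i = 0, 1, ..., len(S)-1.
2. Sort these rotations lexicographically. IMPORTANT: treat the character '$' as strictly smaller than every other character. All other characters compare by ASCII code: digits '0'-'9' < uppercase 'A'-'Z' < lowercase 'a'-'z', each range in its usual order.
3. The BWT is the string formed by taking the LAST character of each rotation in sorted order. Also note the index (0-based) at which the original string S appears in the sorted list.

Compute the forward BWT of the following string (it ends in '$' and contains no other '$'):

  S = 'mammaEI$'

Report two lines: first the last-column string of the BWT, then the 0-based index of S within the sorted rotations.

Answer: IaEmmm$a
6

Derivation:
All 8 rotations (rotation i = S[i:]+S[:i]):
  rot[0] = mammaEI$
  rot[1] = ammaEI$m
  rot[2] = mmaEI$ma
  rot[3] = maEI$mam
  rot[4] = aEI$mamm
  rot[5] = EI$mamma
  rot[6] = I$mammaE
  rot[7] = $mammaEI
Sorted (with $ < everything):
  sorted[0] = $mammaEI  (last char: 'I')
  sorted[1] = EI$mamma  (last char: 'a')
  sorted[2] = I$mammaE  (last char: 'E')
  sorted[3] = aEI$mamm  (last char: 'm')
  sorted[4] = ammaEI$m  (last char: 'm')
  sorted[5] = maEI$mam  (last char: 'm')
  sorted[6] = mammaEI$  (last char: '$')
  sorted[7] = mmaEI$ma  (last char: 'a')
Last column: IaEmmm$a
Original string S is at sorted index 6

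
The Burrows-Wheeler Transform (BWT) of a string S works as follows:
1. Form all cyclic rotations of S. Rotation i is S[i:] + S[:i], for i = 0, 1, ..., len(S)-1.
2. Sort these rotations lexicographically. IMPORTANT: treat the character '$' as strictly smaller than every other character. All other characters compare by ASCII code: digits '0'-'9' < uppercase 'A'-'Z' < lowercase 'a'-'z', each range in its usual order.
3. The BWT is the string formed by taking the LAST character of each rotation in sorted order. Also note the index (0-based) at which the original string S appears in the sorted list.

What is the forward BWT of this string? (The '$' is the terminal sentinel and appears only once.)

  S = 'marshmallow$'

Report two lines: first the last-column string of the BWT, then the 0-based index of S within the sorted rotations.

All 12 rotations (rotation i = S[i:]+S[:i]):
  rot[0] = marshmallow$
  rot[1] = arshmallow$m
  rot[2] = rshmallow$ma
  rot[3] = shmallow$mar
  rot[4] = hmallow$mars
  rot[5] = mallow$marsh
  rot[6] = allow$marshm
  rot[7] = llow$marshma
  rot[8] = low$marshmal
  rot[9] = ow$marshmall
  rot[10] = w$marshmallo
  rot[11] = $marshmallow
Sorted (with $ < everything):
  sorted[0] = $marshmallow  (last char: 'w')
  sorted[1] = allow$marshm  (last char: 'm')
  sorted[2] = arshmallow$m  (last char: 'm')
  sorted[3] = hmallow$mars  (last char: 's')
  sorted[4] = llow$marshma  (last char: 'a')
  sorted[5] = low$marshmal  (last char: 'l')
  sorted[6] = mallow$marsh  (last char: 'h')
  sorted[7] = marshmallow$  (last char: '$')
  sorted[8] = ow$marshmall  (last char: 'l')
  sorted[9] = rshmallow$ma  (last char: 'a')
  sorted[10] = shmallow$mar  (last char: 'r')
  sorted[11] = w$marshmallo  (last char: 'o')
Last column: wmmsalh$laro
Original string S is at sorted index 7

Answer: wmmsalh$laro
7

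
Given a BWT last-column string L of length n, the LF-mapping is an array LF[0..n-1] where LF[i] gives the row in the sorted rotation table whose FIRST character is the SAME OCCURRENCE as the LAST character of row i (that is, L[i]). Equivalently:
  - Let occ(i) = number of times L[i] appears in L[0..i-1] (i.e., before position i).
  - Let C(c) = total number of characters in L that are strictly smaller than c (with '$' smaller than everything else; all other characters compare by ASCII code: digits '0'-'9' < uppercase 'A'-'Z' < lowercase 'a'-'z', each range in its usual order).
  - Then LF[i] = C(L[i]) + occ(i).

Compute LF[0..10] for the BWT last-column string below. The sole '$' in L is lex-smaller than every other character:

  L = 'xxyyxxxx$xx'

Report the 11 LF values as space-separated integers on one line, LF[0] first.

Answer: 1 2 9 10 3 4 5 6 0 7 8

Derivation:
Char counts: '$':1, 'x':8, 'y':2
C (first-col start): C('$')=0, C('x')=1, C('y')=9
L[0]='x': occ=0, LF[0]=C('x')+0=1+0=1
L[1]='x': occ=1, LF[1]=C('x')+1=1+1=2
L[2]='y': occ=0, LF[2]=C('y')+0=9+0=9
L[3]='y': occ=1, LF[3]=C('y')+1=9+1=10
L[4]='x': occ=2, LF[4]=C('x')+2=1+2=3
L[5]='x': occ=3, LF[5]=C('x')+3=1+3=4
L[6]='x': occ=4, LF[6]=C('x')+4=1+4=5
L[7]='x': occ=5, LF[7]=C('x')+5=1+5=6
L[8]='$': occ=0, LF[8]=C('$')+0=0+0=0
L[9]='x': occ=6, LF[9]=C('x')+6=1+6=7
L[10]='x': occ=7, LF[10]=C('x')+7=1+7=8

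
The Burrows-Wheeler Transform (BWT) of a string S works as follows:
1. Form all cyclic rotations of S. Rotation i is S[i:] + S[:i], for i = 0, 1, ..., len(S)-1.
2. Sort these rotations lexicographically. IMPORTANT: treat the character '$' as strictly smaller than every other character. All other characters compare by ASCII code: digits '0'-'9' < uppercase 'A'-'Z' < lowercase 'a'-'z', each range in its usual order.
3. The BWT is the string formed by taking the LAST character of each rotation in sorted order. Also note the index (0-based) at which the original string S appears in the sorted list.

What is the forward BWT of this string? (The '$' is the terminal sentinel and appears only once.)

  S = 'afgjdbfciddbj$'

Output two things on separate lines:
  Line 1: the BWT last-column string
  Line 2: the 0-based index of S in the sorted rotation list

All 14 rotations (rotation i = S[i:]+S[:i]):
  rot[0] = afgjdbfciddbj$
  rot[1] = fgjdbfciddbj$a
  rot[2] = gjdbfciddbj$af
  rot[3] = jdbfciddbj$afg
  rot[4] = dbfciddbj$afgj
  rot[5] = bfciddbj$afgjd
  rot[6] = fciddbj$afgjdb
  rot[7] = ciddbj$afgjdbf
  rot[8] = iddbj$afgjdbfc
  rot[9] = ddbj$afgjdbfci
  rot[10] = dbj$afgjdbfcid
  rot[11] = bj$afgjdbfcidd
  rot[12] = j$afgjdbfciddb
  rot[13] = $afgjdbfciddbj
Sorted (with $ < everything):
  sorted[0] = $afgjdbfciddbj  (last char: 'j')
  sorted[1] = afgjdbfciddbj$  (last char: '$')
  sorted[2] = bfciddbj$afgjd  (last char: 'd')
  sorted[3] = bj$afgjdbfcidd  (last char: 'd')
  sorted[4] = ciddbj$afgjdbf  (last char: 'f')
  sorted[5] = dbfciddbj$afgj  (last char: 'j')
  sorted[6] = dbj$afgjdbfcid  (last char: 'd')
  sorted[7] = ddbj$afgjdbfci  (last char: 'i')
  sorted[8] = fciddbj$afgjdb  (last char: 'b')
  sorted[9] = fgjdbfciddbj$a  (last char: 'a')
  sorted[10] = gjdbfciddbj$af  (last char: 'f')
  sorted[11] = iddbj$afgjdbfc  (last char: 'c')
  sorted[12] = j$afgjdbfciddb  (last char: 'b')
  sorted[13] = jdbfciddbj$afg  (last char: 'g')
Last column: j$ddfjdibafcbg
Original string S is at sorted index 1

Answer: j$ddfjdibafcbg
1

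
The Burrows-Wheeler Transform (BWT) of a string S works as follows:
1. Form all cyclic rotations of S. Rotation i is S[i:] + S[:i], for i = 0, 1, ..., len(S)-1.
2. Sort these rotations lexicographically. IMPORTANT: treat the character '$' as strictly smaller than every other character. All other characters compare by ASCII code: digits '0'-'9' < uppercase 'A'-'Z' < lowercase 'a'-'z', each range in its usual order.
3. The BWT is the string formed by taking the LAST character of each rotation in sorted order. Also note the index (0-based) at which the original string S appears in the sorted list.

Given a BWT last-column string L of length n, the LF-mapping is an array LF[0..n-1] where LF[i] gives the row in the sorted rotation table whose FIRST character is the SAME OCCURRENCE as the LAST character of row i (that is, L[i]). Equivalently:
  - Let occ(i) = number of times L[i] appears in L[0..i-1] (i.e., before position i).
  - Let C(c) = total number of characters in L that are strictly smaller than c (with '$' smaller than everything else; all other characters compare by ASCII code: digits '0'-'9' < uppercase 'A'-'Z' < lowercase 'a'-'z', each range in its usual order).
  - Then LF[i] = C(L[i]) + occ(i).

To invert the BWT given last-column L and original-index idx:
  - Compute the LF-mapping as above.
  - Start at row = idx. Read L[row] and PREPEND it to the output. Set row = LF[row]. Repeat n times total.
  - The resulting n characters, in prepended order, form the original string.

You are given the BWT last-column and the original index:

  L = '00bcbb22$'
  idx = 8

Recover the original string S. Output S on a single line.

LF mapping: 1 2 5 8 6 7 3 4 0
Walk LF starting at row 8, prepending L[row]:
  step 1: row=8, L[8]='$', prepend. Next row=LF[8]=0
  step 2: row=0, L[0]='0', prepend. Next row=LF[0]=1
  step 3: row=1, L[1]='0', prepend. Next row=LF[1]=2
  step 4: row=2, L[2]='b', prepend. Next row=LF[2]=5
  step 5: row=5, L[5]='b', prepend. Next row=LF[5]=7
  step 6: row=7, L[7]='2', prepend. Next row=LF[7]=4
  step 7: row=4, L[4]='b', prepend. Next row=LF[4]=6
  step 8: row=6, L[6]='2', prepend. Next row=LF[6]=3
  step 9: row=3, L[3]='c', prepend. Next row=LF[3]=8
Reversed output: c2b2bb00$

Answer: c2b2bb00$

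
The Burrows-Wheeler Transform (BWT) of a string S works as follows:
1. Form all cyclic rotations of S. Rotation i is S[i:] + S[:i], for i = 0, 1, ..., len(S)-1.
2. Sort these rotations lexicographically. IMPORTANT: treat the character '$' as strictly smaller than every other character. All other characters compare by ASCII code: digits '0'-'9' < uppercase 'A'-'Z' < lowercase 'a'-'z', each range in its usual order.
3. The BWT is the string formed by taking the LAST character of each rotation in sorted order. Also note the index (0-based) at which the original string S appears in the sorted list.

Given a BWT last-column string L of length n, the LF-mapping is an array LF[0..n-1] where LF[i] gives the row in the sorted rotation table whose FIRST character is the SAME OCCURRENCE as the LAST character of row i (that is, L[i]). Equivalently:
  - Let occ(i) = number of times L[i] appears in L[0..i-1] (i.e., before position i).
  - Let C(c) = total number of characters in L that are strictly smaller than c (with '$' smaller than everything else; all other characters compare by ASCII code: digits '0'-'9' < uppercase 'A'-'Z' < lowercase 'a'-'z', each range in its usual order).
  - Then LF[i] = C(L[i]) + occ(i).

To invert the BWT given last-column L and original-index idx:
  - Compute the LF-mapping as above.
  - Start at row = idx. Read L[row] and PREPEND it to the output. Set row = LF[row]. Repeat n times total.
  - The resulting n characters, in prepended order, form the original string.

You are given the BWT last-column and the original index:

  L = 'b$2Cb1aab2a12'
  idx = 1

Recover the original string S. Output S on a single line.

LF mapping: 10 0 3 6 11 1 7 8 12 4 9 2 5
Walk LF starting at row 1, prepending L[row]:
  step 1: row=1, L[1]='$', prepend. Next row=LF[1]=0
  step 2: row=0, L[0]='b', prepend. Next row=LF[0]=10
  step 3: row=10, L[10]='a', prepend. Next row=LF[10]=9
  step 4: row=9, L[9]='2', prepend. Next row=LF[9]=4
  step 5: row=4, L[4]='b', prepend. Next row=LF[4]=11
  step 6: row=11, L[11]='1', prepend. Next row=LF[11]=2
  step 7: row=2, L[2]='2', prepend. Next row=LF[2]=3
  step 8: row=3, L[3]='C', prepend. Next row=LF[3]=6
  step 9: row=6, L[6]='a', prepend. Next row=LF[6]=7
  step 10: row=7, L[7]='a', prepend. Next row=LF[7]=8
  step 11: row=8, L[8]='b', prepend. Next row=LF[8]=12
  step 12: row=12, L[12]='2', prepend. Next row=LF[12]=5
  step 13: row=5, L[5]='1', prepend. Next row=LF[5]=1
Reversed output: 12baaC21b2ab$

Answer: 12baaC21b2ab$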